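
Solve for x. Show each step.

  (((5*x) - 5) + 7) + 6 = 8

Step 1. [(((5*x) - 5) + 7) + 6 = 8] subtract 6: x sits inside (… + 6). So sub: ((5*x) - 5) + 7 = 2.
Step 2. [((5*x) - 5) + 7 = 2] the outer +7 inverts by subtracting 7. So sub: (5*x) - 5 = -5.
Step 3. [(5*x) - 5 = -5] 5 divides every term; factor it out, so factor: x - 1 = -1.
Step 4. [x - 1 = -1] the outer -1 inverts by adding 1. So sub: x = 0.

Answer: x ∈ {0}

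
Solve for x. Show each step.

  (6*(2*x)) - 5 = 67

Step 1. [(6*(2*x)) - 5 = 67] peel the -5: add 5 from each side, so sub: 6*(2*x) = 72.
Step 2. [6*(2*x) = 72] divide by the outer 6, so div: 2*x = 12.
Step 3. [2*x = 12] 2 out front; divide by 2 ⇒ div: x = 6.

Answer: x ∈ {6}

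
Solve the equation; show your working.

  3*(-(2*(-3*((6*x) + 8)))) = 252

Step 1. [3*(-(2*(-3*((6*x) + 8)))) = 252] leading coefficient 3: divide by 3 ⇒ div: -(2*(-3*((6*x) + 8))) = 84.
Step 2. [-(2*(-3*((6*x) + 8))) = 84] LHS negated; negate both sides, so neg: 2*(-3*((6*x) + 8)) = -84.
Step 3. [2*(-3*((6*x) + 8)) = -84] leading coefficient 2: divide by 2. So div: -3*((6*x) + 8) = -42.
Step 4. [-3*((6*x) + 8) = -42] LHS = -3·(…); ÷-3 both sides ⇒ div: (6*x) + 8 = 14.
Step 5. [(6*x) + 8 = 14] +8 is outermost — subtract 8 both sides, so sub: 6*x = 6.
Step 6. [6*x = 6] leading coefficient 6: divide by 6, so div: x = 1.

Answer: x ∈ {1}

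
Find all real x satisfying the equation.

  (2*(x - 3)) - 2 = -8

Step 1. [(2*(x - 3)) - 2 = -8] add 2: x sits inside (… - 2) ⇒ sub: 2*(x - 3) = -6.
Step 2. [2*(x - 3) = -6] divide by the outer 2 ⇒ div: x - 3 = -3.
Step 3. [x - 3 = -3] peel the -3: add 3 from each side, so sub: x = 0.

Answer: x ∈ {0}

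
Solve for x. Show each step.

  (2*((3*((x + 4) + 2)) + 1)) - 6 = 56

Step 1. [(2*((3*((x + 4) + 2)) + 1)) - 6 = 56] 2 divides every term; factor it out ⇒ factor: ((3*((x + 4) + 2)) + 1) - 3 = 28.
Step 2. [((3*((x + 4) + 2)) + 1) - 3 = 28] add 3: x sits inside (… - 3). So sub: (3*((x + 4) + 2)) + 1 = 31.
Step 3. [(3*((x + 4) + 2)) + 1 = 31] the outer +1 inverts by subtracting 1 ⇒ sub: 3*((x + 4) + 2) = 30.
Step 4. [3*((x + 4) + 2) = 30] 3·(inner) — divide through by 3, so div: (x + 4) + 2 = 10.
Step 5. [(x + 4) + 2 = 10] +2 is outermost — subtract 2 both sides. So sub: x + 4 = 8.
Step 6. [x + 4 = 8] peel the +4: subtract 4 from each side, so sub: x = 4.

Answer: x ∈ {4}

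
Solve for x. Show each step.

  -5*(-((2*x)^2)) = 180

Step 1. [-5*(-((2*x)^2)) = 180] LHS = -5·(…); ÷-5 both sides, so div: -((2*x)^2) = -36.
Step 2. [-((2*x)^2) = -36] flip signs both sides. So neg: (2*x)^2 = 36.
Step 3. [(2*x)^2 = 36] LHS squared, RHS 36 ≥ 0: apply √ (±). So sqrt: 2*x = 6 or -6.
Step 4. [2*x = 6 or -6] leading coefficient 2: divide by 2, so div: x = 3 or -3.

Answer: x ∈ {-3, 3}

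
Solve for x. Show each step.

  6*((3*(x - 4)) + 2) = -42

Step 1. [6*((3*(x - 4)) + 2) = -42] 6 out front; divide by 6. So div: (3*(x - 4)) + 2 = -7.
Step 2. [(3*(x - 4)) + 2 = -7] +2 is outermost — subtract 2 both sides. So sub: 3*(x - 4) = -9.
Step 3. [3*(x - 4) = -9] 3 out front; divide by 3. So div: x - 4 = -3.
Step 4. [x - 4 = -3] add 4: x sits inside (… - 4). So sub: x = 1.

Answer: x ∈ {1}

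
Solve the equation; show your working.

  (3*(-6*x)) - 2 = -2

Step 1. [(3*(-6*x)) - 2 = -2] 2 comes off first (add 2), so sub: 3*(-6*x) = 0.
Step 2. [3*(-6*x) = 0] leading coefficient 3: divide by 3 ⇒ div: -6*x = 0.
Step 3. [-6*x = 0] divide by the outer -6. So div: x = 0.

Answer: x ∈ {0}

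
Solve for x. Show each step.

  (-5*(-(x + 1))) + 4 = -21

Step 1. [(-5*(-(x + 1))) + 4 = -21] 4 comes off first (subtract 4). So sub: -5*(-(x + 1)) = -25.
Step 2. [-5*(-(x + 1)) = -25] -5 out front; divide by -5. So div: -(x + 1) = 5.
Step 3. [-(x + 1) = 5] flip signs both sides ⇒ neg: x + 1 = -5.
Step 4. [x + 1 = -5] the outer +1 inverts by subtracting 1 ⇒ sub: x = -6.

Answer: x ∈ {-6}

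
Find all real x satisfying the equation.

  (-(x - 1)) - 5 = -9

Step 1. [(-(x - 1)) - 5 = -9] -5 is outermost — add 5 both sides. So sub: -(x - 1) = -4.
Step 2. [-(x - 1) = -4] LHS negated; negate both sides. So neg: x - 1 = 4.
Step 3. [x - 1 = 4] add 1: x sits inside (… - 1) ⇒ sub: x = 5.

Answer: x ∈ {5}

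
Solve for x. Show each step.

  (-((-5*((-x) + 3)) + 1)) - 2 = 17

Step 1. [(-((-5*((-x) + 3)) + 1)) - 2 = 17] add 2: x sits inside (… - 2) ⇒ sub: -((-5*((-x) + 3)) + 1) = 19.
Step 2. [-((-5*((-x) + 3)) + 1) = 19] LHS negated; negate both sides, so neg: (-5*((-x) + 3)) + 1 = -19.
Step 3. [(-5*((-x) + 3)) + 1 = -19] 1 comes off first (subtract 1), so sub: -5*((-x) + 3) = -20.
Step 4. [-5*((-x) + 3) = -20] leading coefficient -5: divide by -5 ⇒ div: (-x) + 3 = 4.
Step 5. [(-x) + 3 = 4] subtract 3: x sits inside (… + 3), so sub: -x = 1.
Step 6. [-x = 1] flip signs both sides, so neg: x = -1.

Answer: x ∈ {-1}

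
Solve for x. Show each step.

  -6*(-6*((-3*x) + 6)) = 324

Step 1. [-6*(-6*((-3*x) + 6)) = 324] LHS = -6·(…); ÷-6 both sides, so div: -6*((-3*x) + 6) = -54.
Step 2. [-6*((-3*x) + 6) = -54] -6·(inner) — divide through by -6 ⇒ div: (-3*x) + 6 = 9.
Step 3. [(-3*x) + 6 = 9] -3 | LHS and -3 | 9: pull -3 out. So factor: x - 2 = -3.
Step 4. [x - 2 = -3] the outer -2 inverts by adding 2. So sub: x = -1.

Answer: x ∈ {-1}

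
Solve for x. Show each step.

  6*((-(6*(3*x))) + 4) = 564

Step 1. [6*((-(6*(3*x))) + 4) = 564] divide by the outer 6. So div: (-(6*(3*x))) + 4 = 94.
Step 2. [(-(6*(3*x))) + 4 = 94] +4 is outermost — subtract 4 both sides, so sub: -(6*(3*x)) = 90.
Step 3. [-(6*(3*x)) = 90] LHS negated; negate both sides. So neg: 6*(3*x) = -90.
Step 4. [6*(3*x) = -90] divide by the outer 6, so div: 3*x = -15.
Step 5. [3*x = -15] divide by the outer 3 ⇒ div: x = -5.

Answer: x ∈ {-5}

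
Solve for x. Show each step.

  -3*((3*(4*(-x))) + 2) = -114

Step 1. [-3*((3*(4*(-x))) + 2) = -114] -3 out front; divide by -3. So div: (3*(4*(-x))) + 2 = 38.
Step 2. [(3*(4*(-x))) + 2 = 38] the outer +2 inverts by subtracting 2, so sub: 3*(4*(-x)) = 36.
Step 3. [3*(4*(-x)) = 36] 3·(inner) — divide through by 3, so div: 4*(-x) = 12.
Step 4. [4*(-x) = 12] divide by the outer 4. So div: -x = 3.
Step 5. [-x = 3] flip signs both sides. So neg: x = -3.

Answer: x ∈ {-3}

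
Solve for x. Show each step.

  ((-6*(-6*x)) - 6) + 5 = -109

Step 1. [((-6*(-6*x)) - 6) + 5 = -109] subtract 5: x sits inside (… + 5). So sub: (-6*(-6*x)) - 6 = -114.
Step 2. [(-6*(-6*x)) - 6 = -114] common factor -6 (LHS and -114) — divide through. So factor: (-6*x) + 1 = 19.
Step 3. [(-6*x) + 1 = 19] the outer +1 inverts by subtracting 1, so sub: -6*x = 18.
Step 4. [-6*x = 18] leading coefficient -6: divide by -6, so div: x = -3.

Answer: x ∈ {-3}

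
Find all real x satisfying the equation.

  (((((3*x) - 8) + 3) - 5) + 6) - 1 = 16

Step 1. [(((((3*x) - 8) + 3) - 5) + 6) - 1 = 16] the outer -1 inverts by adding 1 ⇒ sub: ((((3*x) - 8) + 3) - 5) + 6 = 17.
Step 2. [((((3*x) - 8) + 3) - 5) + 6 = 17] peel the +6: subtract 6 from each side. So sub: (((3*x) - 8) + 3) - 5 = 11.
Step 3. [(((3*x) - 8) + 3) - 5 = 11] peel the -5: add 5 from each side, so sub: ((3*x) - 8) + 3 = 16.
Step 4. [((3*x) - 8) + 3 = 16] +3 is outermost — subtract 3 both sides. So sub: (3*x) - 8 = 13.
Step 5. [(3*x) - 8 = 13] 8 comes off first (add 8), so sub: 3*x = 21.
Step 6. [3*x = 21] 3 out front; divide by 3, so div: x = 7.

Answer: x ∈ {7}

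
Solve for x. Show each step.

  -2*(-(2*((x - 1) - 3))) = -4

Step 1. [-2*(-(2*((x - 1) - 3))) = -4] -2 out front; divide by -2, so div: -(2*((x - 1) - 3)) = 2.
Step 2. [-(2*((x - 1) - 3)) = 2] flip signs both sides. So neg: 2*((x - 1) - 3) = -2.
Step 3. [2*((x - 1) - 3) = -2] divide by the outer 2. So div: (x - 1) - 3 = -1.
Step 4. [(x - 1) - 3 = -1] 3 comes off first (add 3) ⇒ sub: x - 1 = 2.
Step 5. [x - 1 = 2] peel the -1: add 1 from each side ⇒ sub: x = 3.

Answer: x ∈ {3}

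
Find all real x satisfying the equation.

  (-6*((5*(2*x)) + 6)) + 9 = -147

Step 1. [(-6*((5*(2*x)) + 6)) + 9 = -147] peel the +9: subtract 9 from each side ⇒ sub: -6*((5*(2*x)) + 6) = -156.
Step 2. [-6*((5*(2*x)) + 6) = -156] divide by the outer -6, so div: (5*(2*x)) + 6 = 26.
Step 3. [(5*(2*x)) + 6 = 26] 6 comes off first (subtract 6). So sub: 5*(2*x) = 20.
Step 4. [5*(2*x) = 20] divide by the outer 5, so div: 2*x = 4.
Step 5. [2*x = 4] 2·(inner) — divide through by 2, so div: x = 2.

Answer: x ∈ {2}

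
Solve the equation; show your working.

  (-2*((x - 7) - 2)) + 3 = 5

Step 1. [(-2*((x - 7) - 2)) + 3 = 5] the outer +3 inverts by subtracting 3, so sub: -2*((x - 7) - 2) = 2.
Step 2. [-2*((x - 7) - 2) = 2] -2 out front; divide by -2. So div: (x - 7) - 2 = -1.
Step 3. [(x - 7) - 2 = -1] -2 is outermost — add 2 both sides. So sub: x - 7 = 1.
Step 4. [x - 7 = 1] the outer -7 inverts by adding 7. So sub: x = 8.

Answer: x ∈ {8}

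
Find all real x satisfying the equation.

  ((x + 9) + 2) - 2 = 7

Step 1. [((x + 9) + 2) - 2 = 7] -2 is outermost — add 2 both sides. So sub: (x + 9) + 2 = 9.
Step 2. [(x + 9) + 2 = 9] peel the +2: subtract 2 from each side ⇒ sub: x + 9 = 7.
Step 3. [x + 9 = 7] +9 is outermost — subtract 9 both sides, so sub: x = -2.

Answer: x ∈ {-2}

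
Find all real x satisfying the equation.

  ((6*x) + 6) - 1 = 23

Step 1. [((6*x) + 6) - 1 = 23] -1 is outermost — add 1 both sides ⇒ sub: (6*x) + 6 = 24.
Step 2. [(6*x) + 6 = 24] 6 divides every term; factor it out ⇒ factor: x + 1 = 4.
Step 3. [x + 1 = 4] subtract 1: x sits inside (… + 1). So sub: x = 3.

Answer: x ∈ {3}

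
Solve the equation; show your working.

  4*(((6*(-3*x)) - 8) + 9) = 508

Step 1. [4*(((6*(-3*x)) - 8) + 9) = 508] 4·(inner) — divide through by 4 ⇒ div: ((6*(-3*x)) - 8) + 9 = 127.
Step 2. [((6*(-3*x)) - 8) + 9 = 127] +9 is outermost — subtract 9 both sides ⇒ sub: (6*(-3*x)) - 8 = 118.
Step 3. [(6*(-3*x)) - 8 = 118] the outer -8 inverts by adding 8. So sub: 6*(-3*x) = 126.
Step 4. [6*(-3*x) = 126] 6 out front; divide by 6. So div: -3*x = 21.
Step 5. [-3*x = 21] LHS = -3·(…); ÷-3 both sides, so div: x = -7.

Answer: x ∈ {-7}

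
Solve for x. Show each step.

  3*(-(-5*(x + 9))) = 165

Step 1. [3*(-(-5*(x + 9))) = 165] divide by the outer 3, so div: -(-5*(x + 9)) = 55.
Step 2. [-(-5*(x + 9)) = 55] LHS negated; negate both sides, so neg: -5*(x + 9) = -55.
Step 3. [-5*(x + 9) = -55] divide by the outer -5. So div: x + 9 = 11.
Step 4. [x + 9 = 11] peel the +9: subtract 9 from each side, so sub: x = 2.

Answer: x ∈ {2}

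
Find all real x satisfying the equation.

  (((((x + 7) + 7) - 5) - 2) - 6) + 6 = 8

Step 1. [(((((x + 7) + 7) - 5) - 2) - 6) + 6 = 8] 6 comes off first (subtract 6) ⇒ sub: ((((x + 7) + 7) - 5) - 2) - 6 = 2.
Step 2. [((((x + 7) + 7) - 5) - 2) - 6 = 2] 6 comes off first (add 6), so sub: (((x + 7) + 7) - 5) - 2 = 8.
Step 3. [(((x + 7) + 7) - 5) - 2 = 8] peel the -2: add 2 from each side ⇒ sub: ((x + 7) + 7) - 5 = 10.
Step 4. [((x + 7) + 7) - 5 = 10] the outer -5 inverts by adding 5. So sub: (x + 7) + 7 = 15.
Step 5. [(x + 7) + 7 = 15] 7 comes off first (subtract 7) ⇒ sub: x + 7 = 8.
Step 6. [x + 7 = 8] +7 is outermost — subtract 7 both sides. So sub: x = 1.

Answer: x ∈ {1}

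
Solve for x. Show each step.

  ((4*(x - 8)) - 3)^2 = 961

Step 1. [((4*(x - 8)) - 3)^2 = 961] 961 ≥ 0, LHS is (·)² — take ±√ ⇒ sqrt: (4*(x - 8)) - 3 = 31 or -31.
Step 2. [(4*(x - 8)) - 3 = 31 or -31] add 3: x sits inside (… - 3) ⇒ sub: 4*(x - 8) = 34 or -28.
Step 3. [4*(x - 8) = 34 or -28] divide by the outer 4, so div: x - 8 = 17/2 or -7.
Step 4. [x - 8 = 17/2 or -7] add 8: x sits inside (… - 8) ⇒ sub: x = 33/2 or 1.

Answer: x ∈ {1, 33/2}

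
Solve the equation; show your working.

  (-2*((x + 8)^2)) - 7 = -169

Step 1. [(-2*((x + 8)^2)) - 7 = -169] add 7: x sits inside (… - 7), so sub: -2*((x + 8)^2) = -162.
Step 2. [-2*((x + 8)^2) = -162] LHS = -2·(…); ÷-2 both sides ⇒ div: (x + 8)^2 = 81.
Step 3. [(x + 8)^2 = 81] LHS squared, RHS 81 ≥ 0: apply √ (±). So sqrt: x + 8 = 9 or -9.
Step 4. [x + 8 = 9 or -9] +8 is outermost — subtract 8 both sides, so sub: x = 1 or -17.

Answer: x ∈ {-17, 1}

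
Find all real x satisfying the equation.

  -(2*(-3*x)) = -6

Step 1. [-(2*(-3*x)) = -6] LHS negated; negate both sides ⇒ neg: 2*(-3*x) = 6.
Step 2. [2*(-3*x) = 6] 2·(inner) — divide through by 2, so div: -3*x = 3.
Step 3. [-3*x = 3] -3 out front; divide by -3, so div: x = -1.

Answer: x ∈ {-1}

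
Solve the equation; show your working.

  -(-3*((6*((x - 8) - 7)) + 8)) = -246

Step 1. [-(-3*((6*((x - 8) - 7)) + 8)) = -246] leading − — multiply by −1. So neg: -3*((6*((x - 8) - 7)) + 8) = 246.
Step 2. [-3*((6*((x - 8) - 7)) + 8) = 246] -3 out front; divide by -3 ⇒ div: (6*((x - 8) - 7)) + 8 = -82.
Step 3. [(6*((x - 8) - 7)) + 8 = -82] +8 is outermost — subtract 8 both sides, so sub: 6*((x - 8) - 7) = -90.
Step 4. [6*((x - 8) - 7) = -90] leading coefficient 6: divide by 6. So div: (x - 8) - 7 = -15.
Step 5. [(x - 8) - 7 = -15] peel the -7: add 7 from each side. So sub: x - 8 = -8.
Step 6. [x - 8 = -8] peel the -8: add 8 from each side. So sub: x = 0.

Answer: x ∈ {0}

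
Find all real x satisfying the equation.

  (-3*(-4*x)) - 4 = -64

Step 1. [(-3*(-4*x)) - 4 = -64] -4 is outermost — add 4 both sides, so sub: -3*(-4*x) = -60.
Step 2. [-3*(-4*x) = -60] -3·(inner) — divide through by -3 ⇒ div: -4*x = 20.
Step 3. [-4*x = 20] -4 out front; divide by -4 ⇒ div: x = -5.

Answer: x ∈ {-5}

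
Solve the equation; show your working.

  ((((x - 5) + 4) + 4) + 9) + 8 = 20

Step 1. [((((x - 5) + 4) + 4) + 9) + 8 = 20] subtract 8: x sits inside (… + 8). So sub: (((x - 5) + 4) + 4) + 9 = 12.
Step 2. [(((x - 5) + 4) + 4) + 9 = 12] 9 comes off first (subtract 9). So sub: ((x - 5) + 4) + 4 = 3.
Step 3. [((x - 5) + 4) + 4 = 3] peel the +4: subtract 4 from each side, so sub: (x - 5) + 4 = -1.
Step 4. [(x - 5) + 4 = -1] +4 is outermost — subtract 4 both sides, so sub: x - 5 = -5.
Step 5. [x - 5 = -5] 5 comes off first (add 5), so sub: x = 0.

Answer: x ∈ {0}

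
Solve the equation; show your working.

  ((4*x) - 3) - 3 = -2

Step 1. [((4*x) - 3) - 3 = -2] 3 comes off first (add 3) ⇒ sub: (4*x) - 3 = 1.
Step 2. [(4*x) - 3 = 1] 3 comes off first (add 3), so sub: 4*x = 4.
Step 3. [4*x = 4] divide by the outer 4 ⇒ div: x = 1.

Answer: x ∈ {1}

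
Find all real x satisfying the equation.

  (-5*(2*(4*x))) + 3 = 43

Step 1. [(-5*(2*(4*x))) + 3 = 43] the outer +3 inverts by subtracting 3 ⇒ sub: -5*(2*(4*x)) = 40.
Step 2. [-5*(2*(4*x)) = 40] -5 out front; divide by -5, so div: 2*(4*x) = -8.
Step 3. [2*(4*x) = -8] 2 out front; divide by 2, so div: 4*x = -4.
Step 4. [4*x = -4] LHS = 4·(…); ÷4 both sides ⇒ div: x = -1.

Answer: x ∈ {-1}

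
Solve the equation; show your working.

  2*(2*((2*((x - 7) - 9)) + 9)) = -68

Step 1. [2*(2*((2*((x - 7) - 9)) + 9)) = -68] leading coefficient 2: divide by 2 ⇒ div: 2*((2*((x - 7) - 9)) + 9) = -34.
Step 2. [2*((2*((x - 7) - 9)) + 9) = -34] leading coefficient 2: divide by 2, so div: (2*((x - 7) - 9)) + 9 = -17.
Step 3. [(2*((x - 7) - 9)) + 9 = -17] peel the +9: subtract 9 from each side ⇒ sub: 2*((x - 7) - 9) = -26.
Step 4. [2*((x - 7) - 9) = -26] 2 out front; divide by 2 ⇒ div: (x - 7) - 9 = -13.
Step 5. [(x - 7) - 9 = -13] add 9: x sits inside (… - 9). So sub: x - 7 = -4.
Step 6. [x - 7 = -4] -7 is outermost — add 7 both sides ⇒ sub: x = 3.

Answer: x ∈ {3}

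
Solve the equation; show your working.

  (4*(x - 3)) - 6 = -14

Step 1. [(4*(x - 3)) - 6 = -14] 6 comes off first (add 6). So sub: 4*(x - 3) = -8.
Step 2. [4*(x - 3) = -8] leading coefficient 4: divide by 4. So div: x - 3 = -2.
Step 3. [x - 3 = -2] the outer -3 inverts by adding 3. So sub: x = 1.

Answer: x ∈ {1}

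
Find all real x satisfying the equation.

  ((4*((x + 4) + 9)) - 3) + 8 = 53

Step 1. [((4*((x + 4) + 9)) - 3) + 8 = 53] peel the +8: subtract 8 from each side. So sub: (4*((x + 4) + 9)) - 3 = 45.
Step 2. [(4*((x + 4) + 9)) - 3 = 45] the outer -3 inverts by adding 3 ⇒ sub: 4*((x + 4) + 9) = 48.
Step 3. [4*((x + 4) + 9) = 48] divide by the outer 4, so div: (x + 4) + 9 = 12.
Step 4. [(x + 4) + 9 = 12] the outer +9 inverts by subtracting 9. So sub: x + 4 = 3.
Step 5. [x + 4 = 3] 4 comes off first (subtract 4), so sub: x = -1.

Answer: x ∈ {-1}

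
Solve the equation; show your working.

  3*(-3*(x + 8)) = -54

Step 1. [3*(-3*(x + 8)) = -54] leading coefficient 3: divide by 3. So div: -3*(x + 8) = -18.
Step 2. [-3*(x + 8) = -18] -3·(inner) — divide through by -3. So div: x + 8 = 6.
Step 3. [x + 8 = 6] peel the +8: subtract 8 from each side ⇒ sub: x = -2.

Answer: x ∈ {-2}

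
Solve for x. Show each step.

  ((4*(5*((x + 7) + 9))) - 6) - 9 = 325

Step 1. [((4*(5*((x + 7) + 9))) - 6) - 9 = 325] the outer -9 inverts by adding 9, so sub: (4*(5*((x + 7) + 9))) - 6 = 334.
Step 2. [(4*(5*((x + 7) + 9))) - 6 = 334] 6 comes off first (add 6) ⇒ sub: 4*(5*((x + 7) + 9)) = 340.
Step 3. [4*(5*((x + 7) + 9)) = 340] 4·(inner) — divide through by 4, so div: 5*((x + 7) + 9) = 85.
Step 4. [5*((x + 7) + 9) = 85] LHS = 5·(…); ÷5 both sides. So div: (x + 7) + 9 = 17.
Step 5. [(x + 7) + 9 = 17] +9 is outermost — subtract 9 both sides. So sub: x + 7 = 8.
Step 6. [x + 7 = 8] +7 is outermost — subtract 7 both sides, so sub: x = 1.

Answer: x ∈ {1}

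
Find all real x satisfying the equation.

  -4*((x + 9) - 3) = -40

Step 1. [-4*((x + 9) - 3) = -40] divide by the outer -4. So div: (x + 9) - 3 = 10.
Step 2. [(x + 9) - 3 = 10] add 3: x sits inside (… - 3) ⇒ sub: x + 9 = 13.
Step 3. [x + 9 = 13] peel the +9: subtract 9 from each side, so sub: x = 4.

Answer: x ∈ {4}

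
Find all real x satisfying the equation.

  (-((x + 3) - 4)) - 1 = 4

Step 1. [(-((x + 3) - 4)) - 1 = 4] the outer -1 inverts by adding 1 ⇒ sub: -((x + 3) - 4) = 5.
Step 2. [-((x + 3) - 4) = 5] leading − — multiply by −1. So neg: (x + 3) - 4 = -5.
Step 3. [(x + 3) - 4 = -5] the outer -4 inverts by adding 4. So sub: x + 3 = -1.
Step 4. [x + 3 = -1] the outer +3 inverts by subtracting 3. So sub: x = -4.

Answer: x ∈ {-4}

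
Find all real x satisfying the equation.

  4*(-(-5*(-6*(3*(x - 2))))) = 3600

Step 1. [4*(-(-5*(-6*(3*(x - 2))))) = 3600] leading coefficient 4: divide by 4 ⇒ div: -(-5*(-6*(3*(x - 2)))) = 900.
Step 2. [-(-5*(-6*(3*(x - 2)))) = 900] flip signs both sides ⇒ neg: -5*(-6*(3*(x - 2))) = -900.
Step 3. [-5*(-6*(3*(x - 2))) = -900] LHS = -5·(…); ÷-5 both sides. So div: -6*(3*(x - 2)) = 180.
Step 4. [-6*(3*(x - 2)) = 180] leading coefficient -6: divide by -6. So div: 3*(x - 2) = -30.
Step 5. [3*(x - 2) = -30] 3·(inner) — divide through by 3, so div: x - 2 = -10.
Step 6. [x - 2 = -10] the outer -2 inverts by adding 2 ⇒ sub: x = -8.

Answer: x ∈ {-8}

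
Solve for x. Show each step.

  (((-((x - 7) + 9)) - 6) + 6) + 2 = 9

Step 1. [(((-((x - 7) + 9)) - 6) + 6) + 2 = 9] 2 comes off first (subtract 2). So sub: ((-((x - 7) + 9)) - 6) + 6 = 7.
Step 2. [((-((x - 7) + 9)) - 6) + 6 = 7] 6 comes off first (subtract 6) ⇒ sub: (-((x - 7) + 9)) - 6 = 1.
Step 3. [(-((x - 7) + 9)) - 6 = 1] peel the -6: add 6 from each side. So sub: -((x - 7) + 9) = 7.
Step 4. [-((x - 7) + 9) = 7] LHS negated; negate both sides. So neg: (x - 7) + 9 = -7.
Step 5. [(x - 7) + 9 = -7] +9 is outermost — subtract 9 both sides ⇒ sub: x - 7 = -16.
Step 6. [x - 7 = -16] -7 is outermost — add 7 both sides ⇒ sub: x = -9.

Answer: x ∈ {-9}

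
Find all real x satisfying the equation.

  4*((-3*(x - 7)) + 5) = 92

Step 1. [4*((-3*(x - 7)) + 5) = 92] 4 out front; divide by 4, so div: (-3*(x - 7)) + 5 = 23.
Step 2. [(-3*(x - 7)) + 5 = 23] +5 is outermost — subtract 5 both sides ⇒ sub: -3*(x - 7) = 18.
Step 3. [-3*(x - 7) = 18] leading coefficient -3: divide by -3. So div: x - 7 = -6.
Step 4. [x - 7 = -6] add 7: x sits inside (… - 7), so sub: x = 1.

Answer: x ∈ {1}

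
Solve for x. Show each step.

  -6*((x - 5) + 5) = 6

Step 1. [-6*((x - 5) + 5) = 6] -6·(inner) — divide through by -6. So div: (x - 5) + 5 = -1.
Step 2. [(x - 5) + 5 = -1] +5 is outermost — subtract 5 both sides. So sub: x - 5 = -6.
Step 3. [x - 5 = -6] the outer -5 inverts by adding 5 ⇒ sub: x = -1.

Answer: x ∈ {-1}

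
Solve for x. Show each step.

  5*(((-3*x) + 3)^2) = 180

Step 1. [5*(((-3*x) + 3)^2) = 180] 5·(inner) — divide through by 5, so div: ((-3*x) + 3)^2 = 36.
Step 2. [((-3*x) + 3)^2 = 36] 36 ≥ 0, LHS is (·)² — take ±√ ⇒ sqrt: (-3*x) + 3 = 6 or -6.
Step 3. [(-3*x) + 3 = 6 or -6] -3 divides every term; factor it out. So factor: x - 1 = -2 or 2.
Step 4. [x - 1 = -2 or 2] add 1: x sits inside (… - 1). So sub: x = -1 or 3.

Answer: x ∈ {-1, 3}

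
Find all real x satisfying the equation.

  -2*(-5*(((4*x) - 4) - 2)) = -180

Step 1. [-2*(-5*(((4*x) - 4) - 2)) = -180] leading coefficient -2: divide by -2 ⇒ div: -5*(((4*x) - 4) - 2) = 90.
Step 2. [-5*(((4*x) - 4) - 2) = 90] divide by the outer -5. So div: ((4*x) - 4) - 2 = -18.
Step 3. [((4*x) - 4) - 2 = -18] peel the -2: add 2 from each side, so sub: (4*x) - 4 = -16.
Step 4. [(4*x) - 4 = -16] peel the -4: add 4 from each side, so sub: 4*x = -12.
Step 5. [4*x = -12] leading coefficient 4: divide by 4. So div: x = -3.

Answer: x ∈ {-3}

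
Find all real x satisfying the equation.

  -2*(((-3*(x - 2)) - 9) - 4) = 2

Step 1. [-2*(((-3*(x - 2)) - 9) - 4) = 2] -2 out front; divide by -2, so div: ((-3*(x - 2)) - 9) - 4 = -1.
Step 2. [((-3*(x - 2)) - 9) - 4 = -1] -4 is outermost — add 4 both sides ⇒ sub: (-3*(x - 2)) - 9 = 3.
Step 3. [(-3*(x - 2)) - 9 = 3] the outer -9 inverts by adding 9, so sub: -3*(x - 2) = 12.
Step 4. [-3*(x - 2) = 12] LHS = -3·(…); ÷-3 both sides. So div: x - 2 = -4.
Step 5. [x - 2 = -4] -2 is outermost — add 2 both sides ⇒ sub: x = -2.

Answer: x ∈ {-2}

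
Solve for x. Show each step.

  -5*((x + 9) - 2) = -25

Step 1. [-5*((x + 9) - 2) = -25] leading coefficient -5: divide by -5, so div: (x + 9) - 2 = 5.
Step 2. [(x + 9) - 2 = 5] peel the -2: add 2 from each side ⇒ sub: x + 9 = 7.
Step 3. [x + 9 = 7] +9 is outermost — subtract 9 both sides, so sub: x = -2.

Answer: x ∈ {-2}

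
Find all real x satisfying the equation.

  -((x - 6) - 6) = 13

Step 1. [-((x - 6) - 6) = 13] LHS negated; negate both sides. So neg: (x - 6) - 6 = -13.
Step 2. [(x - 6) - 6 = -13] -6 is outermost — add 6 both sides ⇒ sub: x - 6 = -7.
Step 3. [x - 6 = -7] peel the -6: add 6 from each side, so sub: x = -1.

Answer: x ∈ {-1}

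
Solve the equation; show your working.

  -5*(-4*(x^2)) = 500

Step 1. [-5*(-4*(x^2)) = 500] LHS = -5·(…); ÷-5 both sides. So div: -4*(x^2) = -100.
Step 2. [-4*(x^2) = -100] leading coefficient -4: divide by -4. So div: x^2 = 25.
Step 3. [x^2 = 25] √ both sides: 25 ≥ 0 gives two branches ⇒ sqrt: x = 5 or -5.

Answer: x ∈ {-5, 5}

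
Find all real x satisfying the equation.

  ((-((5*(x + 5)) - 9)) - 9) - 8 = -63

Step 1. [((-((5*(x + 5)) - 9)) - 9) - 8 = -63] peel the -8: add 8 from each side, so sub: (-((5*(x + 5)) - 9)) - 9 = -55.
Step 2. [(-((5*(x + 5)) - 9)) - 9 = -55] the outer -9 inverts by adding 9, so sub: -((5*(x + 5)) - 9) = -46.
Step 3. [-((5*(x + 5)) - 9) = -46] flip signs both sides, so neg: (5*(x + 5)) - 9 = 46.
Step 4. [(5*(x + 5)) - 9 = 46] peel the -9: add 9 from each side, so sub: 5*(x + 5) = 55.
Step 5. [5*(x + 5) = 55] LHS = 5·(…); ÷5 both sides ⇒ div: x + 5 = 11.
Step 6. [x + 5 = 11] subtract 5: x sits inside (… + 5) ⇒ sub: x = 6.

Answer: x ∈ {6}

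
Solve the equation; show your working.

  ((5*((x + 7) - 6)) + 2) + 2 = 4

Step 1. [((5*((x + 7) - 6)) + 2) + 2 = 4] peel the +2: subtract 2 from each side ⇒ sub: (5*((x + 7) - 6)) + 2 = 2.
Step 2. [(5*((x + 7) - 6)) + 2 = 2] peel the +2: subtract 2 from each side, so sub: 5*((x + 7) - 6) = 0.
Step 3. [5*((x + 7) - 6) = 0] leading coefficient 5: divide by 5, so div: (x + 7) - 6 = 0.
Step 4. [(x + 7) - 6 = 0] add 6: x sits inside (… - 6), so sub: x + 7 = 6.
Step 5. [x + 7 = 6] peel the +7: subtract 7 from each side. So sub: x = -1.

Answer: x ∈ {-1}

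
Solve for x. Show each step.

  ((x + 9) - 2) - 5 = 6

Step 1. [((x + 9) - 2) - 5 = 6] the outer -5 inverts by adding 5. So sub: (x + 9) - 2 = 11.
Step 2. [(x + 9) - 2 = 11] the outer -2 inverts by adding 2, so sub: x + 9 = 13.
Step 3. [x + 9 = 13] peel the +9: subtract 9 from each side ⇒ sub: x = 4.

Answer: x ∈ {4}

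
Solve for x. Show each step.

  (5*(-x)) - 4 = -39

Step 1. [(5*(-x)) - 4 = -39] peel the -4: add 4 from each side ⇒ sub: 5*(-x) = -35.
Step 2. [5*(-x) = -35] divide by the outer 5. So div: -x = -7.
Step 3. [-x = -7] flip signs both sides, so neg: x = 7.

Answer: x ∈ {7}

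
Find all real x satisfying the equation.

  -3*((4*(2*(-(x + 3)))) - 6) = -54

Step 1. [-3*((4*(2*(-(x + 3)))) - 6) = -54] leading coefficient -3: divide by -3, so div: (4*(2*(-(x + 3)))) - 6 = 18.
Step 2. [(4*(2*(-(x + 3)))) - 6 = 18] add 6: x sits inside (… - 6) ⇒ sub: 4*(2*(-(x + 3))) = 24.
Step 3. [4*(2*(-(x + 3))) = 24] 4 out front; divide by 4 ⇒ div: 2*(-(x + 3)) = 6.
Step 4. [2*(-(x + 3)) = 6] 2·(inner) — divide through by 2. So div: -(x + 3) = 3.
Step 5. [-(x + 3) = 3] flip signs both sides ⇒ neg: x + 3 = -3.
Step 6. [x + 3 = -3] +3 is outermost — subtract 3 both sides ⇒ sub: x = -6.

Answer: x ∈ {-6}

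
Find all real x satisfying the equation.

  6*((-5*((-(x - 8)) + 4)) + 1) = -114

Step 1. [6*((-5*((-(x - 8)) + 4)) + 1) = -114] leading coefficient 6: divide by 6. So div: (-5*((-(x - 8)) + 4)) + 1 = -19.
Step 2. [(-5*((-(x - 8)) + 4)) + 1 = -19] 1 comes off first (subtract 1). So sub: -5*((-(x - 8)) + 4) = -20.
Step 3. [-5*((-(x - 8)) + 4) = -20] LHS = -5·(…); ÷-5 both sides. So div: (-(x - 8)) + 4 = 4.
Step 4. [(-(x - 8)) + 4 = 4] 4 comes off first (subtract 4), so sub: -(x - 8) = 0.
Step 5. [-(x - 8) = 0] LHS negated; negate both sides. So neg: x - 8 = 0.
Step 6. [x - 8 = 0] 8 comes off first (add 8) ⇒ sub: x = 8.

Answer: x ∈ {8}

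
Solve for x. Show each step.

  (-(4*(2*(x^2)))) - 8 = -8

Step 1. [(-(4*(2*(x^2)))) - 8 = -8] 8 comes off first (add 8). So sub: -(4*(2*(x^2))) = 0.
Step 2. [-(4*(2*(x^2))) = 0] LHS negated; negate both sides, so neg: 4*(2*(x^2)) = 0.
Step 3. [4*(2*(x^2)) = 0] leading coefficient 4: divide by 4. So div: 2*(x^2) = 0.
Step 4. [2*(x^2) = 0] LHS = 2·(…); ÷2 both sides, so div: x^2 = 0.
Step 5. [x^2 = 0] LHS squared, RHS 0 ≥ 0: apply √ (±), so sqrt: x = 0.

Answer: x ∈ {0}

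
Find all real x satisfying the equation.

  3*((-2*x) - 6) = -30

Step 1. [3*((-2*x) - 6) = -30] 3·(inner) — divide through by 3. So div: (-2*x) - 6 = -10.
Step 2. [(-2*x) - 6 = -10] -2 divides every term; factor it out. So factor: x + 3 = 5.
Step 3. [x + 3 = 5] +3 is outermost — subtract 3 both sides. So sub: x = 2.

Answer: x ∈ {2}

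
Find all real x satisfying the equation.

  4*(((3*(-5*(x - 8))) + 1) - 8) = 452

Step 1. [4*(((3*(-5*(x - 8))) + 1) - 8) = 452] 4 out front; divide by 4, so div: ((3*(-5*(x - 8))) + 1) - 8 = 113.
Step 2. [((3*(-5*(x - 8))) + 1) - 8 = 113] add 8: x sits inside (… - 8). So sub: (3*(-5*(x - 8))) + 1 = 121.
Step 3. [(3*(-5*(x - 8))) + 1 = 121] the outer +1 inverts by subtracting 1 ⇒ sub: 3*(-5*(x - 8)) = 120.
Step 4. [3*(-5*(x - 8)) = 120] 3·(inner) — divide through by 3 ⇒ div: -5*(x - 8) = 40.
Step 5. [-5*(x - 8) = 40] divide by the outer -5 ⇒ div: x - 8 = -8.
Step 6. [x - 8 = -8] peel the -8: add 8 from each side, so sub: x = 0.

Answer: x ∈ {0}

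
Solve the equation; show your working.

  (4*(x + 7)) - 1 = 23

Step 1. [(4*(x + 7)) - 1 = 23] -1 is outermost — add 1 both sides, so sub: 4*(x + 7) = 24.
Step 2. [4*(x + 7) = 24] leading coefficient 4: divide by 4, so div: x + 7 = 6.
Step 3. [x + 7 = 6] peel the +7: subtract 7 from each side ⇒ sub: x = -1.

Answer: x ∈ {-1}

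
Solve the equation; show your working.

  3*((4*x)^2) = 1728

Step 1. [3*((4*x)^2) = 1728] LHS = 3·(…); ÷3 both sides ⇒ div: (4*x)^2 = 576.
Step 2. [(4*x)^2 = 576] √ both sides: 576 ≥ 0 gives two branches. So sqrt: 4*x = 24 or -24.
Step 3. [4*x = 24 or -24] leading coefficient 4: divide by 4 ⇒ div: x = 6 or -6.

Answer: x ∈ {-6, 6}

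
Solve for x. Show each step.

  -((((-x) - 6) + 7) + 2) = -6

Step 1. [-((((-x) - 6) + 7) + 2) = -6] flip signs both sides. So neg: (((-x) - 6) + 7) + 2 = 6.
Step 2. [(((-x) - 6) + 7) + 2 = 6] +2 is outermost — subtract 2 both sides, so sub: ((-x) - 6) + 7 = 4.
Step 3. [((-x) - 6) + 7 = 4] the outer +7 inverts by subtracting 7. So sub: (-x) - 6 = -3.
Step 4. [(-x) - 6 = -3] the outer -6 inverts by adding 6. So sub: -x = 3.
Step 5. [-x = 3] flip signs both sides ⇒ neg: x = -3.

Answer: x ∈ {-3}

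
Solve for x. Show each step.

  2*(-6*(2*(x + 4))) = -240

Step 1. [2*(-6*(2*(x + 4))) = -240] 2 out front; divide by 2 ⇒ div: -6*(2*(x + 4)) = -120.
Step 2. [-6*(2*(x + 4)) = -120] leading coefficient -6: divide by -6 ⇒ div: 2*(x + 4) = 20.
Step 3. [2*(x + 4) = 20] leading coefficient 2: divide by 2 ⇒ div: x + 4 = 10.
Step 4. [x + 4 = 10] 4 comes off first (subtract 4). So sub: x = 6.

Answer: x ∈ {6}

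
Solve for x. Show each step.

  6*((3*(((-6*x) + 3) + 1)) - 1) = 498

Step 1. [6*((3*(((-6*x) + 3) + 1)) - 1) = 498] LHS = 6·(…); ÷6 both sides, so div: (3*(((-6*x) + 3) + 1)) - 1 = 83.
Step 2. [(3*(((-6*x) + 3) + 1)) - 1 = 83] -1 is outermost — add 1 both sides. So sub: 3*(((-6*x) + 3) + 1) = 84.
Step 3. [3*(((-6*x) + 3) + 1) = 84] LHS = 3·(…); ÷3 both sides, so div: ((-6*x) + 3) + 1 = 28.
Step 4. [((-6*x) + 3) + 1 = 28] 1 comes off first (subtract 1). So sub: (-6*x) + 3 = 27.
Step 5. [(-6*x) + 3 = 27] 3 comes off first (subtract 3). So sub: -6*x = 24.
Step 6. [-6*x = 24] -6 out front; divide by -6. So div: x = -4.

Answer: x ∈ {-4}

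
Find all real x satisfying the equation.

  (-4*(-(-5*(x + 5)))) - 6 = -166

Step 1. [(-4*(-(-5*(x + 5)))) - 6 = -166] -6 is outermost — add 6 both sides, so sub: -4*(-(-5*(x + 5))) = -160.
Step 2. [-4*(-(-5*(x + 5))) = -160] -4 out front; divide by -4, so div: -(-5*(x + 5)) = 40.
Step 3. [-(-5*(x + 5)) = 40] flip signs both sides, so neg: -5*(x + 5) = -40.
Step 4. [-5*(x + 5) = -40] leading coefficient -5: divide by -5, so div: x + 5 = 8.
Step 5. [x + 5 = 8] 5 comes off first (subtract 5). So sub: x = 3.

Answer: x ∈ {3}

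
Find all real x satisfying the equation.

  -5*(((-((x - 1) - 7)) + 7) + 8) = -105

Step 1. [-5*(((-((x - 1) - 7)) + 7) + 8) = -105] -5 out front; divide by -5 ⇒ div: ((-((x - 1) - 7)) + 7) + 8 = 21.
Step 2. [((-((x - 1) - 7)) + 7) + 8 = 21] the outer +8 inverts by subtracting 8. So sub: (-((x - 1) - 7)) + 7 = 13.
Step 3. [(-((x - 1) - 7)) + 7 = 13] the outer +7 inverts by subtracting 7. So sub: -((x - 1) - 7) = 6.
Step 4. [-((x - 1) - 7) = 6] flip signs both sides, so neg: (x - 1) - 7 = -6.
Step 5. [(x - 1) - 7 = -6] 7 comes off first (add 7) ⇒ sub: x - 1 = 1.
Step 6. [x - 1 = 1] 1 comes off first (add 1), so sub: x = 2.

Answer: x ∈ {2}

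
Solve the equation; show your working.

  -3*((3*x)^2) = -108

Step 1. [-3*((3*x)^2) = -108] leading coefficient -3: divide by -3. So div: (3*x)^2 = 36.
Step 2. [(3*x)^2 = 36] LHS squared, RHS 36 ≥ 0: apply √ (±) ⇒ sqrt: 3*x = 6 or -6.
Step 3. [3*x = 6 or -6] 3 out front; divide by 3, so div: x = 2 or -2.

Answer: x ∈ {-2, 2}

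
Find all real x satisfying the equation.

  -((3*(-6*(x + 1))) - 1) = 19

Step 1. [-((3*(-6*(x + 1))) - 1) = 19] leading − — multiply by −1. So neg: (3*(-6*(x + 1))) - 1 = -19.
Step 2. [(3*(-6*(x + 1))) - 1 = -19] -1 is outermost — add 1 both sides. So sub: 3*(-6*(x + 1)) = -18.
Step 3. [3*(-6*(x + 1)) = -18] leading coefficient 3: divide by 3 ⇒ div: -6*(x + 1) = -6.
Step 4. [-6*(x + 1) = -6] leading coefficient -6: divide by -6 ⇒ div: x + 1 = 1.
Step 5. [x + 1 = 1] 1 comes off first (subtract 1) ⇒ sub: x = 0.

Answer: x ∈ {0}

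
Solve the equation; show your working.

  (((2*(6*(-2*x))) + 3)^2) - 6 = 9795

Step 1. [(((2*(6*(-2*x))) + 3)^2) - 6 = 9795] 6 comes off first (add 6) ⇒ sub: ((2*(6*(-2*x))) + 3)^2 = 9801.
Step 2. [((2*(6*(-2*x))) + 3)^2 = 9801] 9801 ≥ 0, LHS is (·)² — take ±√ ⇒ sqrt: (2*(6*(-2*x))) + 3 = 99 or -99.
Step 3. [(2*(6*(-2*x))) + 3 = 99 or -99] +3 is outermost — subtract 3 both sides ⇒ sub: 2*(6*(-2*x)) = 96 or -102.
Step 4. [2*(6*(-2*x)) = 96 or -102] divide by the outer 2. So div: 6*(-2*x) = 48 or -51.
Step 5. [6*(-2*x) = 48 or -51] LHS = 6·(…); ÷6 both sides ⇒ div: -2*x = 8 or -17/2.
Step 6. [-2*x = 8 or -17/2] -2·(inner) — divide through by -2 ⇒ div: x = -4 or 17/4.

Answer: x ∈ {-4, 17/4}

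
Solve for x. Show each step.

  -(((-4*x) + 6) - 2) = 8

Step 1. [-(((-4*x) + 6) - 2) = 8] LHS negated; negate both sides. So neg: ((-4*x) + 6) - 2 = -8.
Step 2. [((-4*x) + 6) - 2 = -8] the outer -2 inverts by adding 2 ⇒ sub: (-4*x) + 6 = -6.
Step 3. [(-4*x) + 6 = -6] the outer +6 inverts by subtracting 6 ⇒ sub: -4*x = -12.
Step 4. [-4*x = -12] leading coefficient -4: divide by -4. So div: x = 3.

Answer: x ∈ {3}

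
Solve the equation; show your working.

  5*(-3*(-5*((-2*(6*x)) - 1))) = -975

Step 1. [5*(-3*(-5*((-2*(6*x)) - 1))) = -975] 5·(inner) — divide through by 5, so div: -3*(-5*((-2*(6*x)) - 1)) = -195.
Step 2. [-3*(-5*((-2*(6*x)) - 1)) = -195] -3 out front; divide by -3. So div: -5*((-2*(6*x)) - 1) = 65.
Step 3. [-5*((-2*(6*x)) - 1) = 65] -5·(inner) — divide through by -5, so div: (-2*(6*x)) - 1 = -13.
Step 4. [(-2*(6*x)) - 1 = -13] the outer -1 inverts by adding 1 ⇒ sub: -2*(6*x) = -12.
Step 5. [-2*(6*x) = -12] -2 out front; divide by -2, so div: 6*x = 6.
Step 6. [6*x = 6] leading coefficient 6: divide by 6, so div: x = 1.

Answer: x ∈ {1}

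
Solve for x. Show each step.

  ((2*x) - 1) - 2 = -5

Step 1. [((2*x) - 1) - 2 = -5] add 2: x sits inside (… - 2). So sub: (2*x) - 1 = -3.
Step 2. [(2*x) - 1 = -3] the outer -1 inverts by adding 1, so sub: 2*x = -2.
Step 3. [2*x = -2] LHS = 2·(…); ÷2 both sides, so div: x = -1.

Answer: x ∈ {-1}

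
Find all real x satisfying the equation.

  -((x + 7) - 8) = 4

Step 1. [-((x + 7) - 8) = 4] LHS negated; negate both sides ⇒ neg: (x + 7) - 8 = -4.
Step 2. [(x + 7) - 8 = -4] the outer -8 inverts by adding 8, so sub: x + 7 = 4.
Step 3. [x + 7 = 4] peel the +7: subtract 7 from each side ⇒ sub: x = -3.

Answer: x ∈ {-3}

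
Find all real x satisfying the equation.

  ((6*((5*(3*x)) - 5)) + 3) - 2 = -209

Step 1. [((6*((5*(3*x)) - 5)) + 3) - 2 = -209] the outer -2 inverts by adding 2. So sub: (6*((5*(3*x)) - 5)) + 3 = -207.
Step 2. [(6*((5*(3*x)) - 5)) + 3 = -207] 3 comes off first (subtract 3), so sub: 6*((5*(3*x)) - 5) = -210.
Step 3. [6*((5*(3*x)) - 5) = -210] leading coefficient 6: divide by 6. So div: (5*(3*x)) - 5 = -35.
Step 4. [(5*(3*x)) - 5 = -35] common factor 5 (LHS and -35) — divide through. So factor: (3*x) - 1 = -7.
Step 5. [(3*x) - 1 = -7] 1 comes off first (add 1). So sub: 3*x = -6.
Step 6. [3*x = -6] leading coefficient 3: divide by 3 ⇒ div: x = -2.

Answer: x ∈ {-2}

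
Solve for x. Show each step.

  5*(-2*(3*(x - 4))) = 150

Step 1. [5*(-2*(3*(x - 4))) = 150] 5·(inner) — divide through by 5, so div: -2*(3*(x - 4)) = 30.
Step 2. [-2*(3*(x - 4)) = 30] -2·(inner) — divide through by -2, so div: 3*(x - 4) = -15.
Step 3. [3*(x - 4) = -15] divide by the outer 3 ⇒ div: x - 4 = -5.
Step 4. [x - 4 = -5] the outer -4 inverts by adding 4, so sub: x = -1.

Answer: x ∈ {-1}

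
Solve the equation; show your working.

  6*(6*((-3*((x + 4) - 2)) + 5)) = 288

Step 1. [6*(6*((-3*((x + 4) - 2)) + 5)) = 288] 6 out front; divide by 6. So div: 6*((-3*((x + 4) - 2)) + 5) = 48.
Step 2. [6*((-3*((x + 4) - 2)) + 5) = 48] divide by the outer 6. So div: (-3*((x + 4) - 2)) + 5 = 8.
Step 3. [(-3*((x + 4) - 2)) + 5 = 8] peel the +5: subtract 5 from each side ⇒ sub: -3*((x + 4) - 2) = 3.
Step 4. [-3*((x + 4) - 2) = 3] leading coefficient -3: divide by -3, so div: (x + 4) - 2 = -1.
Step 5. [(x + 4) - 2 = -1] -2 is outermost — add 2 both sides, so sub: x + 4 = 1.
Step 6. [x + 4 = 1] subtract 4: x sits inside (… + 4), so sub: x = -3.

Answer: x ∈ {-3}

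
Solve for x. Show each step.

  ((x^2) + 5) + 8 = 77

Step 1. [((x^2) + 5) + 8 = 77] +8 is outermost — subtract 8 both sides, so sub: (x^2) + 5 = 69.
Step 2. [(x^2) + 5 = 69] 5 comes off first (subtract 5). So sub: x^2 = 64.
Step 3. [x^2 = 64] 64 ≥ 0, LHS is (·)² — take ±√. So sqrt: x = 8 or -8.

Answer: x ∈ {-8, 8}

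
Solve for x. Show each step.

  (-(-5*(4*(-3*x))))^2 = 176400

Step 1. [(-(-5*(4*(-3*x))))^2 = 176400] 176400 ≥ 0, LHS is (·)² — take ±√. So sqrt: -(-5*(4*(-3*x))) = 420 or -420.
Step 2. [-(-5*(4*(-3*x))) = 420 or -420] flip signs both sides, so neg: -5*(4*(-3*x)) = -420 or 420.
Step 3. [-5*(4*(-3*x)) = -420 or 420] divide by the outer -5 ⇒ div: 4*(-3*x) = 84 or -84.
Step 4. [4*(-3*x) = 84 or -84] LHS = 4·(…); ÷4 both sides, so div: -3*x = 21 or -21.
Step 5. [-3*x = 21 or -21] divide by the outer -3, so div: x = -7 or 7.

Answer: x ∈ {-7, 7}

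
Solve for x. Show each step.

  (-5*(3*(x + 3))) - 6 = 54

Step 1. [(-5*(3*(x + 3))) - 6 = 54] -6 is outermost — add 6 both sides. So sub: -5*(3*(x + 3)) = 60.
Step 2. [-5*(3*(x + 3)) = 60] divide by the outer -5, so div: 3*(x + 3) = -12.
Step 3. [3*(x + 3) = -12] 3·(inner) — divide through by 3 ⇒ div: x + 3 = -4.
Step 4. [x + 3 = -4] subtract 3: x sits inside (… + 3), so sub: x = -7.

Answer: x ∈ {-7}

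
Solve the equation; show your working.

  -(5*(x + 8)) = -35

Step 1. [-(5*(x + 8)) = -35] LHS negated; negate both sides ⇒ neg: 5*(x + 8) = 35.
Step 2. [5*(x + 8) = 35] leading coefficient 5: divide by 5 ⇒ div: x + 8 = 7.
Step 3. [x + 8 = 7] subtract 8: x sits inside (… + 8) ⇒ sub: x = -1.

Answer: x ∈ {-1}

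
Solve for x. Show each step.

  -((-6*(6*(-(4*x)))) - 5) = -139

Step 1. [-((-6*(6*(-(4*x)))) - 5) = -139] leading − — multiply by −1, so neg: (-6*(6*(-(4*x)))) - 5 = 139.
Step 2. [(-6*(6*(-(4*x)))) - 5 = 139] peel the -5: add 5 from each side ⇒ sub: -6*(6*(-(4*x))) = 144.
Step 3. [-6*(6*(-(4*x))) = 144] LHS = -6·(…); ÷-6 both sides, so div: 6*(-(4*x)) = -24.
Step 4. [6*(-(4*x)) = -24] leading coefficient 6: divide by 6, so div: -(4*x) = -4.
Step 5. [-(4*x) = -4] leading − — multiply by −1 ⇒ neg: 4*x = 4.
Step 6. [4*x = 4] divide by the outer 4. So div: x = 1.

Answer: x ∈ {1}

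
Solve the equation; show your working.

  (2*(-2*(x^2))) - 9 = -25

Step 1. [(2*(-2*(x^2))) - 9 = -25] -9 is outermost — add 9 both sides. So sub: 2*(-2*(x^2)) = -16.
Step 2. [2*(-2*(x^2)) = -16] 2 out front; divide by 2, so div: -2*(x^2) = -8.
Step 3. [-2*(x^2) = -8] -2·(inner) — divide through by -2, so div: x^2 = 4.
Step 4. [x^2 = 4] √ both sides: 4 ≥ 0 gives two branches, so sqrt: x = 2 or -2.

Answer: x ∈ {-2, 2}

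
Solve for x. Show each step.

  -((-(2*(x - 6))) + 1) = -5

Step 1. [-((-(2*(x - 6))) + 1) = -5] leading − — multiply by −1, so neg: (-(2*(x - 6))) + 1 = 5.
Step 2. [(-(2*(x - 6))) + 1 = 5] subtract 1: x sits inside (… + 1), so sub: -(2*(x - 6)) = 4.
Step 3. [-(2*(x - 6)) = 4] LHS negated; negate both sides. So neg: 2*(x - 6) = -4.
Step 4. [2*(x - 6) = -4] divide by the outer 2 ⇒ div: x - 6 = -2.
Step 5. [x - 6 = -2] the outer -6 inverts by adding 6. So sub: x = 4.

Answer: x ∈ {4}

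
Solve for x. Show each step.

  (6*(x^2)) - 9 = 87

Step 1. [(6*(x^2)) - 9 = 87] add 9: x sits inside (… - 9). So sub: 6*(x^2) = 96.
Step 2. [6*(x^2) = 96] 6 out front; divide by 6 ⇒ div: x^2 = 16.
Step 3. [x^2 = 16] √ both sides: 16 ≥ 0 gives two branches. So sqrt: x = 4 or -4.

Answer: x ∈ {-4, 4}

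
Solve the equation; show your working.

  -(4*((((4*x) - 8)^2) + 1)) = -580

Step 1. [-(4*((((4*x) - 8)^2) + 1)) = -580] leading − — multiply by −1 ⇒ neg: 4*((((4*x) - 8)^2) + 1) = 580.
Step 2. [4*((((4*x) - 8)^2) + 1) = 580] 4·(inner) — divide through by 4. So div: (((4*x) - 8)^2) + 1 = 145.
Step 3. [(((4*x) - 8)^2) + 1 = 145] 1 comes off first (subtract 1) ⇒ sub: ((4*x) - 8)^2 = 144.
Step 4. [((4*x) - 8)^2 = 144] √ both sides: 144 ≥ 0 gives two branches. So sqrt: (4*x) - 8 = 12 or -12.
Step 5. [(4*x) - 8 = 12 or -12] the outer -8 inverts by adding 8 ⇒ sub: 4*x = 20 or -4.
Step 6. [4*x = 20 or -4] 4·(inner) — divide through by 4 ⇒ div: x = 5 or -1.

Answer: x ∈ {-1, 5}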